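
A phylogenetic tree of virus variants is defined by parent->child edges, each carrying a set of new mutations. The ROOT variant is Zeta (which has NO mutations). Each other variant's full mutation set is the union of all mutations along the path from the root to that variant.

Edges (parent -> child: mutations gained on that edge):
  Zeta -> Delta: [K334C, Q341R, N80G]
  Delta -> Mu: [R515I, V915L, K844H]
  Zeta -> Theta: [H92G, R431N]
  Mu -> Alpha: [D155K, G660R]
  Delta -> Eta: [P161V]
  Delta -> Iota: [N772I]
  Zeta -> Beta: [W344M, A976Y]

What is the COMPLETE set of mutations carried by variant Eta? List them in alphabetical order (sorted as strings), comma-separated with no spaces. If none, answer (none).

At Zeta: gained [] -> total []
At Delta: gained ['K334C', 'Q341R', 'N80G'] -> total ['K334C', 'N80G', 'Q341R']
At Eta: gained ['P161V'] -> total ['K334C', 'N80G', 'P161V', 'Q341R']

Answer: K334C,N80G,P161V,Q341R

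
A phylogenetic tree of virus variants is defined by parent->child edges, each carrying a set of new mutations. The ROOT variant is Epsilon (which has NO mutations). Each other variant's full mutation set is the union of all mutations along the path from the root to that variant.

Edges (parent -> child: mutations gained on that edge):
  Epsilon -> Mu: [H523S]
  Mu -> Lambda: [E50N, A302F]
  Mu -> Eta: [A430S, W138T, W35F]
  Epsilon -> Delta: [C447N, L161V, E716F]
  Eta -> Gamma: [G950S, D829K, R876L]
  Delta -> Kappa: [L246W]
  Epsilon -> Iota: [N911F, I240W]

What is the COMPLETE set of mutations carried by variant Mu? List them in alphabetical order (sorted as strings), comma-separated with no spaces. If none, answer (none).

Answer: H523S

Derivation:
At Epsilon: gained [] -> total []
At Mu: gained ['H523S'] -> total ['H523S']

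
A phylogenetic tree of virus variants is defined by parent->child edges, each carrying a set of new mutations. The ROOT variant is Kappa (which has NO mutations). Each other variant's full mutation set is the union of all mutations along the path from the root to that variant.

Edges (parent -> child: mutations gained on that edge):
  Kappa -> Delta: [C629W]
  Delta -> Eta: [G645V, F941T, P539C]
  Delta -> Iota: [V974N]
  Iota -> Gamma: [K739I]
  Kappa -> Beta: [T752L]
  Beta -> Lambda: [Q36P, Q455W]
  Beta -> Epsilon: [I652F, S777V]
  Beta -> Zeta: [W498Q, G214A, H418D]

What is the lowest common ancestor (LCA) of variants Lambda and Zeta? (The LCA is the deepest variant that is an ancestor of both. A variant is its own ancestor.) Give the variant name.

Answer: Beta

Derivation:
Path from root to Lambda: Kappa -> Beta -> Lambda
  ancestors of Lambda: {Kappa, Beta, Lambda}
Path from root to Zeta: Kappa -> Beta -> Zeta
  ancestors of Zeta: {Kappa, Beta, Zeta}
Common ancestors: {Kappa, Beta}
Walk up from Zeta: Zeta (not in ancestors of Lambda), Beta (in ancestors of Lambda), Kappa (in ancestors of Lambda)
Deepest common ancestor (LCA) = Beta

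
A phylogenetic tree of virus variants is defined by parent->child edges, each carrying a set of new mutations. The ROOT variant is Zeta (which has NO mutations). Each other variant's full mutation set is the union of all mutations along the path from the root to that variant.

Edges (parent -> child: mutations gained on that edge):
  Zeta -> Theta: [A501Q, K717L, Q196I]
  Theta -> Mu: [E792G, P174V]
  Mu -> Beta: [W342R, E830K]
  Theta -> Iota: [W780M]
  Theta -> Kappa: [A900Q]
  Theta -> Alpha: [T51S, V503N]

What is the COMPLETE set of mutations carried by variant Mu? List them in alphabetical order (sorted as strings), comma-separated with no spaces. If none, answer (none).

Answer: A501Q,E792G,K717L,P174V,Q196I

Derivation:
At Zeta: gained [] -> total []
At Theta: gained ['A501Q', 'K717L', 'Q196I'] -> total ['A501Q', 'K717L', 'Q196I']
At Mu: gained ['E792G', 'P174V'] -> total ['A501Q', 'E792G', 'K717L', 'P174V', 'Q196I']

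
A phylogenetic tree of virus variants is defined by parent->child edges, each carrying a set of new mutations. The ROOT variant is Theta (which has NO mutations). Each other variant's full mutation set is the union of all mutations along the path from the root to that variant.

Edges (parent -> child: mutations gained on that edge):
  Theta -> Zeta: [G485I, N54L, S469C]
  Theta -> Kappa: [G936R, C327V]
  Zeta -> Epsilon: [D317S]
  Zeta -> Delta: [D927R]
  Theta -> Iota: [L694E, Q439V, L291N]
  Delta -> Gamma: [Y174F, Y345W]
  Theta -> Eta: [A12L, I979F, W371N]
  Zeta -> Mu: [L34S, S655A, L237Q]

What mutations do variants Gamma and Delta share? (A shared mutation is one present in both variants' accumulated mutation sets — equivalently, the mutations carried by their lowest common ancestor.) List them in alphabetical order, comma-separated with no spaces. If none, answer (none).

Answer: D927R,G485I,N54L,S469C

Derivation:
Accumulating mutations along path to Gamma:
  At Theta: gained [] -> total []
  At Zeta: gained ['G485I', 'N54L', 'S469C'] -> total ['G485I', 'N54L', 'S469C']
  At Delta: gained ['D927R'] -> total ['D927R', 'G485I', 'N54L', 'S469C']
  At Gamma: gained ['Y174F', 'Y345W'] -> total ['D927R', 'G485I', 'N54L', 'S469C', 'Y174F', 'Y345W']
Mutations(Gamma) = ['D927R', 'G485I', 'N54L', 'S469C', 'Y174F', 'Y345W']
Accumulating mutations along path to Delta:
  At Theta: gained [] -> total []
  At Zeta: gained ['G485I', 'N54L', 'S469C'] -> total ['G485I', 'N54L', 'S469C']
  At Delta: gained ['D927R'] -> total ['D927R', 'G485I', 'N54L', 'S469C']
Mutations(Delta) = ['D927R', 'G485I', 'N54L', 'S469C']
Intersection: ['D927R', 'G485I', 'N54L', 'S469C', 'Y174F', 'Y345W'] ∩ ['D927R', 'G485I', 'N54L', 'S469C'] = ['D927R', 'G485I', 'N54L', 'S469C']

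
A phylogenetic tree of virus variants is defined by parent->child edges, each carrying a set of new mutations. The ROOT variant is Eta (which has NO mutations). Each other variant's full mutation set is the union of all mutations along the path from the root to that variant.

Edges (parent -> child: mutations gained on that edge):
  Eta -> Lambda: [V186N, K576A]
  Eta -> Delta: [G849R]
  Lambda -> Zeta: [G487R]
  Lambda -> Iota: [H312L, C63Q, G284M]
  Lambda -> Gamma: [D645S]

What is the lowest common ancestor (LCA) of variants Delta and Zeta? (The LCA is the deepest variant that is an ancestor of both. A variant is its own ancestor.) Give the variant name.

Path from root to Delta: Eta -> Delta
  ancestors of Delta: {Eta, Delta}
Path from root to Zeta: Eta -> Lambda -> Zeta
  ancestors of Zeta: {Eta, Lambda, Zeta}
Common ancestors: {Eta}
Walk up from Zeta: Zeta (not in ancestors of Delta), Lambda (not in ancestors of Delta), Eta (in ancestors of Delta)
Deepest common ancestor (LCA) = Eta

Answer: Eta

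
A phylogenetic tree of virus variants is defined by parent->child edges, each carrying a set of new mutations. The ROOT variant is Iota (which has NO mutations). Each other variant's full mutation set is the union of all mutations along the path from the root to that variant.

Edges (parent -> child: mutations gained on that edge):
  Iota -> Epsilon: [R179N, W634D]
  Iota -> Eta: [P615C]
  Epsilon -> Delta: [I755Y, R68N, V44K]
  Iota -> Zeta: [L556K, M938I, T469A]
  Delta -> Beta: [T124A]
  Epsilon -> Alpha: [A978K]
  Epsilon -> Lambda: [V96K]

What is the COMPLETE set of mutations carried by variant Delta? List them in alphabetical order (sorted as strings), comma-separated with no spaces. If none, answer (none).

Answer: I755Y,R179N,R68N,V44K,W634D

Derivation:
At Iota: gained [] -> total []
At Epsilon: gained ['R179N', 'W634D'] -> total ['R179N', 'W634D']
At Delta: gained ['I755Y', 'R68N', 'V44K'] -> total ['I755Y', 'R179N', 'R68N', 'V44K', 'W634D']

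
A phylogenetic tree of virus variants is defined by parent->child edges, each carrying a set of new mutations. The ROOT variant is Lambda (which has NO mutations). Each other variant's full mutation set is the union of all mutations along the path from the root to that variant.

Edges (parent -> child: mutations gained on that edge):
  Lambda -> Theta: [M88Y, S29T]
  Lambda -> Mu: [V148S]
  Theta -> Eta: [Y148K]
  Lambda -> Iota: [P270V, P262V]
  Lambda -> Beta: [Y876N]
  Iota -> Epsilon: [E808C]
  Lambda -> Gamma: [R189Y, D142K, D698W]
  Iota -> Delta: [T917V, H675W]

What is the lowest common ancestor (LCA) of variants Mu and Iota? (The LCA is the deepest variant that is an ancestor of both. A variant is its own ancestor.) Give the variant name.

Answer: Lambda

Derivation:
Path from root to Mu: Lambda -> Mu
  ancestors of Mu: {Lambda, Mu}
Path from root to Iota: Lambda -> Iota
  ancestors of Iota: {Lambda, Iota}
Common ancestors: {Lambda}
Walk up from Iota: Iota (not in ancestors of Mu), Lambda (in ancestors of Mu)
Deepest common ancestor (LCA) = Lambda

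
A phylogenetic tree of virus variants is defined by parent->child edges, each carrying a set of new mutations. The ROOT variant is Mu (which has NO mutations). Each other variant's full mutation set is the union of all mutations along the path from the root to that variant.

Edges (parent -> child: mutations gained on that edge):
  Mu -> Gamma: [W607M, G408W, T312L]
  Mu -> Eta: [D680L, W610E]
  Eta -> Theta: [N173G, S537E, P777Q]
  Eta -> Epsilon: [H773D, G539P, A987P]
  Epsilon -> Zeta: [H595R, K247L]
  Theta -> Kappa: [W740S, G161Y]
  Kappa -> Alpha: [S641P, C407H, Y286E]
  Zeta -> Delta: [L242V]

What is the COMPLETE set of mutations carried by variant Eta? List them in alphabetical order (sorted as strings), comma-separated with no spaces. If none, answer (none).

At Mu: gained [] -> total []
At Eta: gained ['D680L', 'W610E'] -> total ['D680L', 'W610E']

Answer: D680L,W610E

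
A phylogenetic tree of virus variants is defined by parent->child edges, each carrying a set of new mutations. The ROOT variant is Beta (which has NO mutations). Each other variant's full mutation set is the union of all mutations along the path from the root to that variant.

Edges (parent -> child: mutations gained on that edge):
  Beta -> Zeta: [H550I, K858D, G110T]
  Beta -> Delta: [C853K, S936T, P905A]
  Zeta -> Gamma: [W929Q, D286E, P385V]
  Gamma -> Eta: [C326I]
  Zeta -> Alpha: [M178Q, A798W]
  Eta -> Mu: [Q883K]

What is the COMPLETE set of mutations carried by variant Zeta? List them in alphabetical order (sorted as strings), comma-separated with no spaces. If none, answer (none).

Answer: G110T,H550I,K858D

Derivation:
At Beta: gained [] -> total []
At Zeta: gained ['H550I', 'K858D', 'G110T'] -> total ['G110T', 'H550I', 'K858D']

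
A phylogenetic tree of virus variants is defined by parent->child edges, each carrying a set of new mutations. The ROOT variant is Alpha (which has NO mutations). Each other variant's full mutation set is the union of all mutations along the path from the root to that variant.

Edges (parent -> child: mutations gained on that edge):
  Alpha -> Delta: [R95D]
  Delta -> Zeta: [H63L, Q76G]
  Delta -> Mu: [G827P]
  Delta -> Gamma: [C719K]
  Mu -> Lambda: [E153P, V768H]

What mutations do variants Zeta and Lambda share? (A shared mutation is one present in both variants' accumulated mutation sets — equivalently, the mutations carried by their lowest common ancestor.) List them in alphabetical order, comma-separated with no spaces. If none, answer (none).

Answer: R95D

Derivation:
Accumulating mutations along path to Zeta:
  At Alpha: gained [] -> total []
  At Delta: gained ['R95D'] -> total ['R95D']
  At Zeta: gained ['H63L', 'Q76G'] -> total ['H63L', 'Q76G', 'R95D']
Mutations(Zeta) = ['H63L', 'Q76G', 'R95D']
Accumulating mutations along path to Lambda:
  At Alpha: gained [] -> total []
  At Delta: gained ['R95D'] -> total ['R95D']
  At Mu: gained ['G827P'] -> total ['G827P', 'R95D']
  At Lambda: gained ['E153P', 'V768H'] -> total ['E153P', 'G827P', 'R95D', 'V768H']
Mutations(Lambda) = ['E153P', 'G827P', 'R95D', 'V768H']
Intersection: ['H63L', 'Q76G', 'R95D'] ∩ ['E153P', 'G827P', 'R95D', 'V768H'] = ['R95D']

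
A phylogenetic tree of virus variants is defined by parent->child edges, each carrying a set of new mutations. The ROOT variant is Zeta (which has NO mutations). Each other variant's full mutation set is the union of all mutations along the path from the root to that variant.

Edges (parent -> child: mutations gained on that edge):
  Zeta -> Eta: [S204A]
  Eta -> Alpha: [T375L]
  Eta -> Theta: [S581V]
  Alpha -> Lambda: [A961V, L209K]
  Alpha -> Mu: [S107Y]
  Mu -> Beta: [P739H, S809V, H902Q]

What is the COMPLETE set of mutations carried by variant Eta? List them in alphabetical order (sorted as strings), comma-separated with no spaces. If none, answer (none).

At Zeta: gained [] -> total []
At Eta: gained ['S204A'] -> total ['S204A']

Answer: S204A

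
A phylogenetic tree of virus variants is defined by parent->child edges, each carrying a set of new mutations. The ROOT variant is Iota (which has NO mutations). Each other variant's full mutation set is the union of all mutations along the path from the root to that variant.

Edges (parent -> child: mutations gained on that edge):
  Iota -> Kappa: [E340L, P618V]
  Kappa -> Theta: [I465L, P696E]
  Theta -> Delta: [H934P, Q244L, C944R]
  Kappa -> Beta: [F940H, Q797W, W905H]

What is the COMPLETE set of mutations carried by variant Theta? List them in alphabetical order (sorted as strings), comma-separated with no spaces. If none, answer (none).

Answer: E340L,I465L,P618V,P696E

Derivation:
At Iota: gained [] -> total []
At Kappa: gained ['E340L', 'P618V'] -> total ['E340L', 'P618V']
At Theta: gained ['I465L', 'P696E'] -> total ['E340L', 'I465L', 'P618V', 'P696E']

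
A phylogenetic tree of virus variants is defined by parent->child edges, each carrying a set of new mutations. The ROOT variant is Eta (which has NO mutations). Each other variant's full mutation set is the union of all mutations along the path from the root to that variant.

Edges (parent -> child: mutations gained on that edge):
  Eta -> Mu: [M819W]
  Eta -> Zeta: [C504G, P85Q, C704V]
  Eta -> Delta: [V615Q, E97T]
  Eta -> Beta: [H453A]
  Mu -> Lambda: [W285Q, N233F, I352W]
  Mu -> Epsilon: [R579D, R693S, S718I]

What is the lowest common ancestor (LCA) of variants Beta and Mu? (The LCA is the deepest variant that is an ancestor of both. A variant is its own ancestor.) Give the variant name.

Path from root to Beta: Eta -> Beta
  ancestors of Beta: {Eta, Beta}
Path from root to Mu: Eta -> Mu
  ancestors of Mu: {Eta, Mu}
Common ancestors: {Eta}
Walk up from Mu: Mu (not in ancestors of Beta), Eta (in ancestors of Beta)
Deepest common ancestor (LCA) = Eta

Answer: Eta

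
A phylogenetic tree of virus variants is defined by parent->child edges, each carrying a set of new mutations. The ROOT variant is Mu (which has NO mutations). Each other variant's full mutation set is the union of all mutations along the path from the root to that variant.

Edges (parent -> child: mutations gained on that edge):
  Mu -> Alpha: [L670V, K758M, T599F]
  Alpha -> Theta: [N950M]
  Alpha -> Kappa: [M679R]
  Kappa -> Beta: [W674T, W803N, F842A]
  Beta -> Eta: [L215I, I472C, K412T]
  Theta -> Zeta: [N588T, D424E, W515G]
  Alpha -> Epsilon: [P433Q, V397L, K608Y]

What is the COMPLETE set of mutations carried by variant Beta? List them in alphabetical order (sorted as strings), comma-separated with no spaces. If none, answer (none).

Answer: F842A,K758M,L670V,M679R,T599F,W674T,W803N

Derivation:
At Mu: gained [] -> total []
At Alpha: gained ['L670V', 'K758M', 'T599F'] -> total ['K758M', 'L670V', 'T599F']
At Kappa: gained ['M679R'] -> total ['K758M', 'L670V', 'M679R', 'T599F']
At Beta: gained ['W674T', 'W803N', 'F842A'] -> total ['F842A', 'K758M', 'L670V', 'M679R', 'T599F', 'W674T', 'W803N']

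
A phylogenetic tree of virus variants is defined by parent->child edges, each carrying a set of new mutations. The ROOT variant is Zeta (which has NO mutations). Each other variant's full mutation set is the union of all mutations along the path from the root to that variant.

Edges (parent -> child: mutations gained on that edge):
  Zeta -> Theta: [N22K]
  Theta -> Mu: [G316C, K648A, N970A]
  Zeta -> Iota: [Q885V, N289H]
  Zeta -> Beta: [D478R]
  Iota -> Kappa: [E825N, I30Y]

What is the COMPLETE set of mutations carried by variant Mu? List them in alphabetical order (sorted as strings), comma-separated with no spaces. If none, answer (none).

Answer: G316C,K648A,N22K,N970A

Derivation:
At Zeta: gained [] -> total []
At Theta: gained ['N22K'] -> total ['N22K']
At Mu: gained ['G316C', 'K648A', 'N970A'] -> total ['G316C', 'K648A', 'N22K', 'N970A']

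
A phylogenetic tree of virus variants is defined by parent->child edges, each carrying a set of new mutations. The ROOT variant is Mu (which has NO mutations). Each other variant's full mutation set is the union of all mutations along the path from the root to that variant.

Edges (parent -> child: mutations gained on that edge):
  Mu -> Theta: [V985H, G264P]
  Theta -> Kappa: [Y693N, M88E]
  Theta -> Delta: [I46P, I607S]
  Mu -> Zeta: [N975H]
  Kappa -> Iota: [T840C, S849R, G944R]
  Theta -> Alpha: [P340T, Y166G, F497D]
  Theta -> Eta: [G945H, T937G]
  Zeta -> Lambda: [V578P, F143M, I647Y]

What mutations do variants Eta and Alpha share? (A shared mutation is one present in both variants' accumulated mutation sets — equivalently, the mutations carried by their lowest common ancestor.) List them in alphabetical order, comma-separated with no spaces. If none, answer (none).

Answer: G264P,V985H

Derivation:
Accumulating mutations along path to Eta:
  At Mu: gained [] -> total []
  At Theta: gained ['V985H', 'G264P'] -> total ['G264P', 'V985H']
  At Eta: gained ['G945H', 'T937G'] -> total ['G264P', 'G945H', 'T937G', 'V985H']
Mutations(Eta) = ['G264P', 'G945H', 'T937G', 'V985H']
Accumulating mutations along path to Alpha:
  At Mu: gained [] -> total []
  At Theta: gained ['V985H', 'G264P'] -> total ['G264P', 'V985H']
  At Alpha: gained ['P340T', 'Y166G', 'F497D'] -> total ['F497D', 'G264P', 'P340T', 'V985H', 'Y166G']
Mutations(Alpha) = ['F497D', 'G264P', 'P340T', 'V985H', 'Y166G']
Intersection: ['G264P', 'G945H', 'T937G', 'V985H'] ∩ ['F497D', 'G264P', 'P340T', 'V985H', 'Y166G'] = ['G264P', 'V985H']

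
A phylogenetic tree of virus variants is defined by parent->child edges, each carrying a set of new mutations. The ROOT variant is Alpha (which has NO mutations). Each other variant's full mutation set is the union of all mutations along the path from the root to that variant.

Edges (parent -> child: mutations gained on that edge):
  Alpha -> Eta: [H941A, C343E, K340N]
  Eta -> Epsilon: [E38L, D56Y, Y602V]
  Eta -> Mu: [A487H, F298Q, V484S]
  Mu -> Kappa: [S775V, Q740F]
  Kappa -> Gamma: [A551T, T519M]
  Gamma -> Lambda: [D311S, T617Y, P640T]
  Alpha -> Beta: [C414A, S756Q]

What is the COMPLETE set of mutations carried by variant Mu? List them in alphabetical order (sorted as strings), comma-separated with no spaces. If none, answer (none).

At Alpha: gained [] -> total []
At Eta: gained ['H941A', 'C343E', 'K340N'] -> total ['C343E', 'H941A', 'K340N']
At Mu: gained ['A487H', 'F298Q', 'V484S'] -> total ['A487H', 'C343E', 'F298Q', 'H941A', 'K340N', 'V484S']

Answer: A487H,C343E,F298Q,H941A,K340N,V484S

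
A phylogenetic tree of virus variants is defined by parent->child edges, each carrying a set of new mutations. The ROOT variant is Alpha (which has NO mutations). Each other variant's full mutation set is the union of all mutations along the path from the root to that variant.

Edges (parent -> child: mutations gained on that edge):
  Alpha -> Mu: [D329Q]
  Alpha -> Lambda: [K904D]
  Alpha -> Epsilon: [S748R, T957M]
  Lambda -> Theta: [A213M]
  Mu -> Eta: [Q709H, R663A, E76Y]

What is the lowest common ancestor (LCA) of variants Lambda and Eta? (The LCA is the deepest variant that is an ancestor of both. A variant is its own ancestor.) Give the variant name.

Answer: Alpha

Derivation:
Path from root to Lambda: Alpha -> Lambda
  ancestors of Lambda: {Alpha, Lambda}
Path from root to Eta: Alpha -> Mu -> Eta
  ancestors of Eta: {Alpha, Mu, Eta}
Common ancestors: {Alpha}
Walk up from Eta: Eta (not in ancestors of Lambda), Mu (not in ancestors of Lambda), Alpha (in ancestors of Lambda)
Deepest common ancestor (LCA) = Alpha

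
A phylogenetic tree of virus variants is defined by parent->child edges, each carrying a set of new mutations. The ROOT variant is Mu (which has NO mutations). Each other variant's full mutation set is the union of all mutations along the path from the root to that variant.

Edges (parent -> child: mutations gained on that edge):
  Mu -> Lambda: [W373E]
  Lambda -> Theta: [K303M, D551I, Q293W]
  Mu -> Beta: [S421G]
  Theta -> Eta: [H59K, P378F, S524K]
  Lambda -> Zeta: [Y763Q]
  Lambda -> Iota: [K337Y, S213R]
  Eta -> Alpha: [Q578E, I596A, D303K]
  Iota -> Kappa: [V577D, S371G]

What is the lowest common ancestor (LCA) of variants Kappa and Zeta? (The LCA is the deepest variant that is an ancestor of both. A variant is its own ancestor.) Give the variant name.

Path from root to Kappa: Mu -> Lambda -> Iota -> Kappa
  ancestors of Kappa: {Mu, Lambda, Iota, Kappa}
Path from root to Zeta: Mu -> Lambda -> Zeta
  ancestors of Zeta: {Mu, Lambda, Zeta}
Common ancestors: {Mu, Lambda}
Walk up from Zeta: Zeta (not in ancestors of Kappa), Lambda (in ancestors of Kappa), Mu (in ancestors of Kappa)
Deepest common ancestor (LCA) = Lambda

Answer: Lambda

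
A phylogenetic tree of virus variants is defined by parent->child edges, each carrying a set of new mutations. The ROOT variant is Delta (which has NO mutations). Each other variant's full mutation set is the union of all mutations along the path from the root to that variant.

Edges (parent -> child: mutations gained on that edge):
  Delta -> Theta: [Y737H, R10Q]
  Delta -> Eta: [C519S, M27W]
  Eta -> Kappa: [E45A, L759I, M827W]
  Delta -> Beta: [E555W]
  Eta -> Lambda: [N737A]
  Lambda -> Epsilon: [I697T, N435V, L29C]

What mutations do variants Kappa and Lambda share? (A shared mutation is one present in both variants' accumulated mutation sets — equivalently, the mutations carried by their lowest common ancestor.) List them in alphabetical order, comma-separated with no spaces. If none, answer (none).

Accumulating mutations along path to Kappa:
  At Delta: gained [] -> total []
  At Eta: gained ['C519S', 'M27W'] -> total ['C519S', 'M27W']
  At Kappa: gained ['E45A', 'L759I', 'M827W'] -> total ['C519S', 'E45A', 'L759I', 'M27W', 'M827W']
Mutations(Kappa) = ['C519S', 'E45A', 'L759I', 'M27W', 'M827W']
Accumulating mutations along path to Lambda:
  At Delta: gained [] -> total []
  At Eta: gained ['C519S', 'M27W'] -> total ['C519S', 'M27W']
  At Lambda: gained ['N737A'] -> total ['C519S', 'M27W', 'N737A']
Mutations(Lambda) = ['C519S', 'M27W', 'N737A']
Intersection: ['C519S', 'E45A', 'L759I', 'M27W', 'M827W'] ∩ ['C519S', 'M27W', 'N737A'] = ['C519S', 'M27W']

Answer: C519S,M27W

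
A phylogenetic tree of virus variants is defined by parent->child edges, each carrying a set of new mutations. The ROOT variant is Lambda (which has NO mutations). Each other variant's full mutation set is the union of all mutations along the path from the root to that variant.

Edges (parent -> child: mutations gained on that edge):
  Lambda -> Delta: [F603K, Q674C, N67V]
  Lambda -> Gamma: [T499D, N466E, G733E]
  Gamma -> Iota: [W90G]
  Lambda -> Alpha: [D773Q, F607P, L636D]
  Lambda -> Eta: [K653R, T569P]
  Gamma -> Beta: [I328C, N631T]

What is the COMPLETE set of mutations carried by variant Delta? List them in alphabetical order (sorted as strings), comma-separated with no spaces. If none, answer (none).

Answer: F603K,N67V,Q674C

Derivation:
At Lambda: gained [] -> total []
At Delta: gained ['F603K', 'Q674C', 'N67V'] -> total ['F603K', 'N67V', 'Q674C']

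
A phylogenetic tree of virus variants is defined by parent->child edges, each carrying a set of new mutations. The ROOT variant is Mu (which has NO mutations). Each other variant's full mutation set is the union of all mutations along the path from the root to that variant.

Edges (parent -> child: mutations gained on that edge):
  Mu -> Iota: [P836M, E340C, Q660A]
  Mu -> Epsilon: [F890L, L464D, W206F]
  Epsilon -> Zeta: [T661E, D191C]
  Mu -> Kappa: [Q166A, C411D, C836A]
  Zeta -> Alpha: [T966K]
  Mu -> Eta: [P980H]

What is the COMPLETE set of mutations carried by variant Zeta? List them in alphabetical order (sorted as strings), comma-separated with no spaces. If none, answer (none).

At Mu: gained [] -> total []
At Epsilon: gained ['F890L', 'L464D', 'W206F'] -> total ['F890L', 'L464D', 'W206F']
At Zeta: gained ['T661E', 'D191C'] -> total ['D191C', 'F890L', 'L464D', 'T661E', 'W206F']

Answer: D191C,F890L,L464D,T661E,W206F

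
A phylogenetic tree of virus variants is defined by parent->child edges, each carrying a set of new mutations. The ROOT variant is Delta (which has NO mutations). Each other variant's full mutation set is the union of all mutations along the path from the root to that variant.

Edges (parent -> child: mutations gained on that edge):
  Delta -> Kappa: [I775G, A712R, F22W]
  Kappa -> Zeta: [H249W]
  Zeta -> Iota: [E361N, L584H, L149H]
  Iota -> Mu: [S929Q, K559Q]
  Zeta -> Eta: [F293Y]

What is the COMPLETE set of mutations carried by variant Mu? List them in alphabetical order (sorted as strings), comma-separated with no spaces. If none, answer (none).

At Delta: gained [] -> total []
At Kappa: gained ['I775G', 'A712R', 'F22W'] -> total ['A712R', 'F22W', 'I775G']
At Zeta: gained ['H249W'] -> total ['A712R', 'F22W', 'H249W', 'I775G']
At Iota: gained ['E361N', 'L584H', 'L149H'] -> total ['A712R', 'E361N', 'F22W', 'H249W', 'I775G', 'L149H', 'L584H']
At Mu: gained ['S929Q', 'K559Q'] -> total ['A712R', 'E361N', 'F22W', 'H249W', 'I775G', 'K559Q', 'L149H', 'L584H', 'S929Q']

Answer: A712R,E361N,F22W,H249W,I775G,K559Q,L149H,L584H,S929Q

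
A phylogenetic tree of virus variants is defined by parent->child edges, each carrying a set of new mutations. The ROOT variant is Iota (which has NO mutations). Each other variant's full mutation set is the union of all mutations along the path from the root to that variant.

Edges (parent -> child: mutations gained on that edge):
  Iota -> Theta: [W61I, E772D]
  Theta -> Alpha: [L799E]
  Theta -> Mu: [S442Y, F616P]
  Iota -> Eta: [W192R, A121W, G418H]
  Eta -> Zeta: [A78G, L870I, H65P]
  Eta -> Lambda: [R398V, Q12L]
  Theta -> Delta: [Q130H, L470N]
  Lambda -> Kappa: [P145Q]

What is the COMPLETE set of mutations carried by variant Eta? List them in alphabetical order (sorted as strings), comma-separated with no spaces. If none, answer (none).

Answer: A121W,G418H,W192R

Derivation:
At Iota: gained [] -> total []
At Eta: gained ['W192R', 'A121W', 'G418H'] -> total ['A121W', 'G418H', 'W192R']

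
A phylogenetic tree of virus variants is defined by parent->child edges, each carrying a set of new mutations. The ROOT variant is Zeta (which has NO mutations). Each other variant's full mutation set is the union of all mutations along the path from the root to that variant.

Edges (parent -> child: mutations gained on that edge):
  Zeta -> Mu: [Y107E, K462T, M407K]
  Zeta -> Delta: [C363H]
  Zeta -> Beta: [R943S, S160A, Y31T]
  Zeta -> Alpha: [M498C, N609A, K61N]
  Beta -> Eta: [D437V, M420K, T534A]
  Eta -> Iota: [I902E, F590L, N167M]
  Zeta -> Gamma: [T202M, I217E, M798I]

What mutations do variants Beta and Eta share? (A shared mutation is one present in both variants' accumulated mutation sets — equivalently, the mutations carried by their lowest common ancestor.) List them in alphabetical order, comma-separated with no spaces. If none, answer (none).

Answer: R943S,S160A,Y31T

Derivation:
Accumulating mutations along path to Beta:
  At Zeta: gained [] -> total []
  At Beta: gained ['R943S', 'S160A', 'Y31T'] -> total ['R943S', 'S160A', 'Y31T']
Mutations(Beta) = ['R943S', 'S160A', 'Y31T']
Accumulating mutations along path to Eta:
  At Zeta: gained [] -> total []
  At Beta: gained ['R943S', 'S160A', 'Y31T'] -> total ['R943S', 'S160A', 'Y31T']
  At Eta: gained ['D437V', 'M420K', 'T534A'] -> total ['D437V', 'M420K', 'R943S', 'S160A', 'T534A', 'Y31T']
Mutations(Eta) = ['D437V', 'M420K', 'R943S', 'S160A', 'T534A', 'Y31T']
Intersection: ['R943S', 'S160A', 'Y31T'] ∩ ['D437V', 'M420K', 'R943S', 'S160A', 'T534A', 'Y31T'] = ['R943S', 'S160A', 'Y31T']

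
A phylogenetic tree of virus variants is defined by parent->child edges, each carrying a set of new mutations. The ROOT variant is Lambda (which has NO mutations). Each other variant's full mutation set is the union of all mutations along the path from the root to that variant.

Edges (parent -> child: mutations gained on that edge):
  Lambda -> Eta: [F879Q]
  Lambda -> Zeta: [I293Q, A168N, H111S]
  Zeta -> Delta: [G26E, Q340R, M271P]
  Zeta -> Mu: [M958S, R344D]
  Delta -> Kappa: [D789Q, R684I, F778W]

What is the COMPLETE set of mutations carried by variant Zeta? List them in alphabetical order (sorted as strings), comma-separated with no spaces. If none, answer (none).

Answer: A168N,H111S,I293Q

Derivation:
At Lambda: gained [] -> total []
At Zeta: gained ['I293Q', 'A168N', 'H111S'] -> total ['A168N', 'H111S', 'I293Q']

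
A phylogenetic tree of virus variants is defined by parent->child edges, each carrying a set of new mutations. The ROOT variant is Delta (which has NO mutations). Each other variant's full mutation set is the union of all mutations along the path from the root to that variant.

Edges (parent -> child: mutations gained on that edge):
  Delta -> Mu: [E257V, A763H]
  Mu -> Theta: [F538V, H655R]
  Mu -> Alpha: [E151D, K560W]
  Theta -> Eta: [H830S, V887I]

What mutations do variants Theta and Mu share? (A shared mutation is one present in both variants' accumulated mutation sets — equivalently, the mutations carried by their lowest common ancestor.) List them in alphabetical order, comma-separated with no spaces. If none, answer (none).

Answer: A763H,E257V

Derivation:
Accumulating mutations along path to Theta:
  At Delta: gained [] -> total []
  At Mu: gained ['E257V', 'A763H'] -> total ['A763H', 'E257V']
  At Theta: gained ['F538V', 'H655R'] -> total ['A763H', 'E257V', 'F538V', 'H655R']
Mutations(Theta) = ['A763H', 'E257V', 'F538V', 'H655R']
Accumulating mutations along path to Mu:
  At Delta: gained [] -> total []
  At Mu: gained ['E257V', 'A763H'] -> total ['A763H', 'E257V']
Mutations(Mu) = ['A763H', 'E257V']
Intersection: ['A763H', 'E257V', 'F538V', 'H655R'] ∩ ['A763H', 'E257V'] = ['A763H', 'E257V']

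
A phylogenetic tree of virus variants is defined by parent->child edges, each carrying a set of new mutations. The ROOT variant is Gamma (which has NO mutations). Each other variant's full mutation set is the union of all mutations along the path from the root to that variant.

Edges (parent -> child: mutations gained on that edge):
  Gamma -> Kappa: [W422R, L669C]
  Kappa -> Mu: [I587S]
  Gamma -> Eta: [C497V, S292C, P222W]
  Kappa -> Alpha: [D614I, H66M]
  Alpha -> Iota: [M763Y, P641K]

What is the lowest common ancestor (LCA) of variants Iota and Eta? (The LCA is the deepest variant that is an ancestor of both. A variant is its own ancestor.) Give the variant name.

Answer: Gamma

Derivation:
Path from root to Iota: Gamma -> Kappa -> Alpha -> Iota
  ancestors of Iota: {Gamma, Kappa, Alpha, Iota}
Path from root to Eta: Gamma -> Eta
  ancestors of Eta: {Gamma, Eta}
Common ancestors: {Gamma}
Walk up from Eta: Eta (not in ancestors of Iota), Gamma (in ancestors of Iota)
Deepest common ancestor (LCA) = Gamma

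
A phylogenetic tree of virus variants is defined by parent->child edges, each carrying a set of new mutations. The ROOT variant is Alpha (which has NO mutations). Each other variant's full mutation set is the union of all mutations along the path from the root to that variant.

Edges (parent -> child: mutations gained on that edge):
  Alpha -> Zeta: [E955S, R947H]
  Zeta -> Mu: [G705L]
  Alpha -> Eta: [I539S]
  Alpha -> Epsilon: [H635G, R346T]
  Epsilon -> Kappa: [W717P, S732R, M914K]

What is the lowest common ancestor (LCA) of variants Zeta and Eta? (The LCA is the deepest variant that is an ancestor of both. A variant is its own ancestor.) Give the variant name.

Path from root to Zeta: Alpha -> Zeta
  ancestors of Zeta: {Alpha, Zeta}
Path from root to Eta: Alpha -> Eta
  ancestors of Eta: {Alpha, Eta}
Common ancestors: {Alpha}
Walk up from Eta: Eta (not in ancestors of Zeta), Alpha (in ancestors of Zeta)
Deepest common ancestor (LCA) = Alpha

Answer: Alpha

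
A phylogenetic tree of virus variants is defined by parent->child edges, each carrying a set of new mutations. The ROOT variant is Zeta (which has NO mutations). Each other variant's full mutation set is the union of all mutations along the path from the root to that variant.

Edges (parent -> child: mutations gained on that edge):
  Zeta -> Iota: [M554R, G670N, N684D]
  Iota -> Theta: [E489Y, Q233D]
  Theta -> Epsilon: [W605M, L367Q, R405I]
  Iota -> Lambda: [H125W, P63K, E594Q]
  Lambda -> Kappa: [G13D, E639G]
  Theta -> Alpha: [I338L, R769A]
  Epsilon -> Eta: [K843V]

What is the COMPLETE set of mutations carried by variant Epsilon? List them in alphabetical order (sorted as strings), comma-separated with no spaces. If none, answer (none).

Answer: E489Y,G670N,L367Q,M554R,N684D,Q233D,R405I,W605M

Derivation:
At Zeta: gained [] -> total []
At Iota: gained ['M554R', 'G670N', 'N684D'] -> total ['G670N', 'M554R', 'N684D']
At Theta: gained ['E489Y', 'Q233D'] -> total ['E489Y', 'G670N', 'M554R', 'N684D', 'Q233D']
At Epsilon: gained ['W605M', 'L367Q', 'R405I'] -> total ['E489Y', 'G670N', 'L367Q', 'M554R', 'N684D', 'Q233D', 'R405I', 'W605M']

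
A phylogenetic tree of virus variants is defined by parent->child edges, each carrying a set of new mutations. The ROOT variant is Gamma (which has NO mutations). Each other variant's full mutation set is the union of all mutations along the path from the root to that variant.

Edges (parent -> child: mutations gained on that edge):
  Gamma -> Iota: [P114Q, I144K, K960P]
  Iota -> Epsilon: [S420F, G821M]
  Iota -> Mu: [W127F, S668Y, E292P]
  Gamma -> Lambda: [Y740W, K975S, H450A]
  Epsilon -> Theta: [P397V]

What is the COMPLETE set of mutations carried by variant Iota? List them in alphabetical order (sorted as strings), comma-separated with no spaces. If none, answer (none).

Answer: I144K,K960P,P114Q

Derivation:
At Gamma: gained [] -> total []
At Iota: gained ['P114Q', 'I144K', 'K960P'] -> total ['I144K', 'K960P', 'P114Q']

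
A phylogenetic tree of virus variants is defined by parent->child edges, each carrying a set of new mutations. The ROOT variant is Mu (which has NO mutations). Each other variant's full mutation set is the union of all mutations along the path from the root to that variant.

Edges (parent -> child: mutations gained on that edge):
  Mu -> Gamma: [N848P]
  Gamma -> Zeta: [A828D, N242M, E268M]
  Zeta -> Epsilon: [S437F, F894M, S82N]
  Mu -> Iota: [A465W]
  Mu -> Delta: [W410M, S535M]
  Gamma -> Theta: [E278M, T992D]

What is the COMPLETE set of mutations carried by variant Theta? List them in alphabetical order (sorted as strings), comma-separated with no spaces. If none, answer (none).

At Mu: gained [] -> total []
At Gamma: gained ['N848P'] -> total ['N848P']
At Theta: gained ['E278M', 'T992D'] -> total ['E278M', 'N848P', 'T992D']

Answer: E278M,N848P,T992D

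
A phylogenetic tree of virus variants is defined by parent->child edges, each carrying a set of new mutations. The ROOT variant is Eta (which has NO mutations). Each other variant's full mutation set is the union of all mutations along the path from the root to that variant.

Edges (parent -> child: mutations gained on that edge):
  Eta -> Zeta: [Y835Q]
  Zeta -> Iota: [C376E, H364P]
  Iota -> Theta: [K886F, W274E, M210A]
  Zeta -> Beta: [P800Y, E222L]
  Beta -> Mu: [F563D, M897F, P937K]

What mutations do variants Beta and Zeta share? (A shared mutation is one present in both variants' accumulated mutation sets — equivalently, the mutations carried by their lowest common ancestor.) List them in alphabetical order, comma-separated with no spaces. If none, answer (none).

Answer: Y835Q

Derivation:
Accumulating mutations along path to Beta:
  At Eta: gained [] -> total []
  At Zeta: gained ['Y835Q'] -> total ['Y835Q']
  At Beta: gained ['P800Y', 'E222L'] -> total ['E222L', 'P800Y', 'Y835Q']
Mutations(Beta) = ['E222L', 'P800Y', 'Y835Q']
Accumulating mutations along path to Zeta:
  At Eta: gained [] -> total []
  At Zeta: gained ['Y835Q'] -> total ['Y835Q']
Mutations(Zeta) = ['Y835Q']
Intersection: ['E222L', 'P800Y', 'Y835Q'] ∩ ['Y835Q'] = ['Y835Q']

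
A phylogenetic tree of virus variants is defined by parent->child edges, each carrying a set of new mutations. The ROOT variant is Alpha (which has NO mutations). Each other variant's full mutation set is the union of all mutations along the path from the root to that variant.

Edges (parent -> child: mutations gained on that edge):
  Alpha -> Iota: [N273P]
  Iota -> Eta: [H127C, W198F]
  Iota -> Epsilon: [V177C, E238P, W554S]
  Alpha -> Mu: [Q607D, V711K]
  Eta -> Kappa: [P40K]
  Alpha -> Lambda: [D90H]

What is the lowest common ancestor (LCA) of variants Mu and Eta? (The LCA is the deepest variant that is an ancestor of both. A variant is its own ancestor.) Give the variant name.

Answer: Alpha

Derivation:
Path from root to Mu: Alpha -> Mu
  ancestors of Mu: {Alpha, Mu}
Path from root to Eta: Alpha -> Iota -> Eta
  ancestors of Eta: {Alpha, Iota, Eta}
Common ancestors: {Alpha}
Walk up from Eta: Eta (not in ancestors of Mu), Iota (not in ancestors of Mu), Alpha (in ancestors of Mu)
Deepest common ancestor (LCA) = Alpha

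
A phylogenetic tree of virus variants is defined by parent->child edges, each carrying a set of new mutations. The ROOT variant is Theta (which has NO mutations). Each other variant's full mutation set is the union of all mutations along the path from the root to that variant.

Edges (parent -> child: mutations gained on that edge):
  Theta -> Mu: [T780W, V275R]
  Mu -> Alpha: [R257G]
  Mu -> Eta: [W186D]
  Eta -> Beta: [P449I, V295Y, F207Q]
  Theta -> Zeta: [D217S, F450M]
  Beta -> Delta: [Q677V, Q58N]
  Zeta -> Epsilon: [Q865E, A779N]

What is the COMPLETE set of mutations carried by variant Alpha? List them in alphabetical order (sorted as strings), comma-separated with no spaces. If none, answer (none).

Answer: R257G,T780W,V275R

Derivation:
At Theta: gained [] -> total []
At Mu: gained ['T780W', 'V275R'] -> total ['T780W', 'V275R']
At Alpha: gained ['R257G'] -> total ['R257G', 'T780W', 'V275R']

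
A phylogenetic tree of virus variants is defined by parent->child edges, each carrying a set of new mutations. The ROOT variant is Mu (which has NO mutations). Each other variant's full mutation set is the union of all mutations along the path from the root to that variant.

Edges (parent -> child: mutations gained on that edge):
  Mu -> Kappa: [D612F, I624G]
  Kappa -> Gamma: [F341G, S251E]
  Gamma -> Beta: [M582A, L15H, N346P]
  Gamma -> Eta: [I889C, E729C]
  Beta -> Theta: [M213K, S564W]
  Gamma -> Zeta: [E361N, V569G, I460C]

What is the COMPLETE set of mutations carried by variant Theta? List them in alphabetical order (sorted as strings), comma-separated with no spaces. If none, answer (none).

Answer: D612F,F341G,I624G,L15H,M213K,M582A,N346P,S251E,S564W

Derivation:
At Mu: gained [] -> total []
At Kappa: gained ['D612F', 'I624G'] -> total ['D612F', 'I624G']
At Gamma: gained ['F341G', 'S251E'] -> total ['D612F', 'F341G', 'I624G', 'S251E']
At Beta: gained ['M582A', 'L15H', 'N346P'] -> total ['D612F', 'F341G', 'I624G', 'L15H', 'M582A', 'N346P', 'S251E']
At Theta: gained ['M213K', 'S564W'] -> total ['D612F', 'F341G', 'I624G', 'L15H', 'M213K', 'M582A', 'N346P', 'S251E', 'S564W']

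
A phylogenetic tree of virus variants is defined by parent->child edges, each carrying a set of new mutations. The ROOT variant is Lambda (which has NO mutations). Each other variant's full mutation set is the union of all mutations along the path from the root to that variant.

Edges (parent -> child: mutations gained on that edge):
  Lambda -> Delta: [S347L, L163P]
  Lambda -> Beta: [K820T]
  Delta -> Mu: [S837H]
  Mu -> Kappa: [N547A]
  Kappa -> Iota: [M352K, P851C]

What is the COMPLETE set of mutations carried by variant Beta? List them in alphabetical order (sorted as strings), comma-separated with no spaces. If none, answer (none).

At Lambda: gained [] -> total []
At Beta: gained ['K820T'] -> total ['K820T']

Answer: K820T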